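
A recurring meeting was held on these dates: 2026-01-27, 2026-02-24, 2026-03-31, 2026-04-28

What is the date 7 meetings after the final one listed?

2026-11-24

All Tuesdays; the gaps (28, 35, 28) vary with month length.
This is the last Tuesday of each month.
Last Tuesday of May 2026: 2026-05-26.
Last Tuesday of June 2026: 2026-06-30.
July 2026 ends with Tuesday 2026-07-28.
August 2026 ends with Tuesday 2026-08-25.
September 2026 ends with Tuesday 2026-09-29.
Last Tuesday of October 2026: 2026-10-27.
Last Tuesday of November 2026: 2026-11-24.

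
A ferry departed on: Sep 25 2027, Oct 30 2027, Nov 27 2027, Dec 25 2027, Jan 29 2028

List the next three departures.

Feb 26 2028, Mar 25 2028, Apr 29 2028

All Saturdays; the gaps (35, 28, 28, 35) vary with month length.
This is the last Saturday of each month.
February 2028 ends with Saturday Feb 26 2028.
March 2028 ends with Saturday Mar 25 2028.
Last Saturday of April 2028: Apr 29 2028.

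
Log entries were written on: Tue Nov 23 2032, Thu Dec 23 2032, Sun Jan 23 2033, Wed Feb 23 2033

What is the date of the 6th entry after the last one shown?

Tue Aug 23 2033

The day-of-month is always 23 (30, 31, 31 days between events).
So this recurs on the 23rd of each month.
March 2033: Wed Mar 23 2033.
Next: April 2033 → Sat Apr 23 2033.
Next: May 2033 → Mon May 23 2033.
June 2033: Thu Jun 23 2033.
July 2033: Sat Jul 23 2033.
Next: August 2033 → Tue Aug 23 2033.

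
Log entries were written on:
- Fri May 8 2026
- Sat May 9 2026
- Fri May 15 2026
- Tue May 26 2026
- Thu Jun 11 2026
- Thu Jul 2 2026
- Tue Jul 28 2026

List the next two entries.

Fri Aug 28 2026, Sat Oct 3 2026

The spacing grows by 5 each time: 1, 6, 11, 16, 21, 26 days.
Next gap: 31 days. Tue Jul 28 2026 + 31 days = Fri Aug 28 2026.
Next gap: 36 days. Fri Aug 28 2026 + 36 days = Sat Oct 3 2026.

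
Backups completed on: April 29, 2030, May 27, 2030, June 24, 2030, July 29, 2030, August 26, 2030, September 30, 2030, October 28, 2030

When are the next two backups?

All Mondays; the gaps (28, 28, 35, 28, 35, 28) vary with month length.
This is the last Monday of each month.
November 2030 ends with Monday November 25, 2030.
December 2030 ends with Monday December 30, 2030.

November 25, 2030; December 30, 2030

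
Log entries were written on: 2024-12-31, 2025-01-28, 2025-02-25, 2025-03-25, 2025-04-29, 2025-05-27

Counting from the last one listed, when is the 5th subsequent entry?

2025-10-28

Every date is a Tuesday; gaps 28, 28, 28, 35, 28 days.
Each is the last Tuesday of its month (at least one falls on the 29th or later, ruling out '4th Tuesday').
June 2025 ends with Tuesday 2025-06-24.
July 2025 ends with Tuesday 2025-07-29.
August 2025 ends with Tuesday 2025-08-26.
September 2025 ends with Tuesday 2025-09-30.
October 2025 ends with Tuesday 2025-10-28.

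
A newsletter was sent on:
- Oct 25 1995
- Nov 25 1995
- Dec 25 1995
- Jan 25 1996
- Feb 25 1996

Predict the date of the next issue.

Mar 25 1996

Gaps: 31, 30, 31, 31 days — not constant. Every event is on the 25th of the month.
Pattern: the 25th of each month.
March 1996: Mar 25 1996.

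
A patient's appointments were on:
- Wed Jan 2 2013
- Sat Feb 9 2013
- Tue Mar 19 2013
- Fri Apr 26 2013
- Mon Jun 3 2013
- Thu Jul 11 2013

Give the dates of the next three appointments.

Sun Aug 18 2013, Wed Sep 25 2013, Sat Nov 2 2013

Gaps between consecutive events: 38, 38, 38, 38, 38 days — a constant 38-day interval.
Thu Jul 11 2013 + 38 days = Sun Aug 18 2013.
Sun Aug 18 2013 + 38 days = Wed Sep 25 2013.
Wed Sep 25 2013 + 38 days = Sat Nov 2 2013.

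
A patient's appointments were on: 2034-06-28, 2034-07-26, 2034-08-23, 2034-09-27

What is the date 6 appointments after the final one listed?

These are Wednesdays at 28- or 35-day spacing (28, 28, 35).
The pattern: 4th Wednesday of the month.
4th Wednesday of October 2034: 2034-10-25.
November 2034 — 4th Wednesday is 2034-11-22.
4th Wednesday of December 2034: 2034-12-27.
4th Wednesday of January 2035: 2035-01-24.
4th Wednesday of February 2035: 2035-02-28.
4th Wednesday of March 2035: 2035-03-28.

2035-03-28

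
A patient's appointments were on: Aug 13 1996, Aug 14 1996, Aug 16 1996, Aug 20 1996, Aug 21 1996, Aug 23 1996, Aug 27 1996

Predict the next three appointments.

Aug 28 1996, Aug 30 1996, Sep 3 1996

Gaps: 1, 2, 4, 1, 2, 4 days — not constant, but cyclic with period 3.
The events fall on every Tuesday, Wednesday and Friday.
The following Wednesday is Aug 28 1996.
Next Friday: Aug 30 1996.
The following Tuesday is Sep 3 1996.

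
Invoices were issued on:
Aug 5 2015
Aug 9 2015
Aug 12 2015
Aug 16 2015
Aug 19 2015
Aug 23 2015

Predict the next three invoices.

Aug 26 2015, Aug 30 2015, Sep 2 2015

Every event lands on a Wednesday or Sunday (gaps cycle 4, 3, 4, 3, 4).
So the schedule is: every Wednesday and Sunday.
The following Wednesday is Aug 26 2015.
The following Sunday is Aug 30 2015.
The following Wednesday is Sep 2 2015.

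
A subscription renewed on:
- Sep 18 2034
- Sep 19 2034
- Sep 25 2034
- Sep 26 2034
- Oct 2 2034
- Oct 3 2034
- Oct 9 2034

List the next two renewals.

Every event lands on a Monday or Tuesday (gaps cycle 1, 6, 1, 6, 1, 6).
So the schedule is: every Monday and Tuesday.
Next Tuesday: Oct 10 2034.
Next Monday: Oct 16 2034.

Oct 10 2034, Oct 16 2034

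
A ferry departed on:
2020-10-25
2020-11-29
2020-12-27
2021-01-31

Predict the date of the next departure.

2021-02-28

Every date is a Sunday; gaps 35, 28, 35 days.
Each is the last Sunday of its month (at least one falls on the 29th or later, ruling out '4th Sunday').
February 2021 ends with Sunday 2021-02-28.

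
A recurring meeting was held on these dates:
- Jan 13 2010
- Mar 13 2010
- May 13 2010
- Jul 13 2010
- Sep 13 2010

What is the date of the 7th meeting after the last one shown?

Nov 13 2011

Gaps: 59, 61, 61, 62 days — not constant. Every event is on the 13th of the month.
Pattern: the 13th of every 2 months.
November 2010: Nov 13 2010.
Next: January 2011 → Jan 13 2011.
March 2011: Mar 13 2011.
May 2011: May 13 2011.
Next: July 2011 → Jul 13 2011.
September 2011: Sep 13 2011.
November 2011: Nov 13 2011.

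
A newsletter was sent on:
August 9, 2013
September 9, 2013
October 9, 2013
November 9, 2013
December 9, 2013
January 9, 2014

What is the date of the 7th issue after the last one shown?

The day-of-month is always 9 (31, 30, 31, 30, 31 days between events).
So this recurs on the 9th of each month.
February 2014: February 9, 2014.
March 2014: March 9, 2014.
Next: April 2014 → April 9, 2014.
May 2014: May 9, 2014.
Next: June 2014 → June 9, 2014.
Next: July 2014 → July 9, 2014.
August 2014: August 9, 2014.

August 9, 2014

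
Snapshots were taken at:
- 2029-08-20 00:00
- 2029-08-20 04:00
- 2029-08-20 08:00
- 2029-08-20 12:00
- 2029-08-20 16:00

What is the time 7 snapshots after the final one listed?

2029-08-21 20:00

Spacing: 4, 4, 4, 4 h — constant 4 h.
2029-08-20 16:00 + 4 h = 2029-08-20 20:00.
2029-08-20 20:00 + 4 h = 2029-08-21 00:00.
2029-08-21 00:00 + 4 h = 2029-08-21 04:00.
2029-08-21 04:00 + 4 h = 2029-08-21 08:00.
2029-08-21 08:00 + 4 h = 2029-08-21 12:00.
2029-08-21 12:00 + 4 h = 2029-08-21 16:00.
2029-08-21 16:00 + 4 h = 2029-08-21 20:00.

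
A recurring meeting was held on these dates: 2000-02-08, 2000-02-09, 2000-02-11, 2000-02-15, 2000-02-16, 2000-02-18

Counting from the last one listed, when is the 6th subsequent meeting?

2000-03-03

Every event lands on a Tuesday or Wednesday or Friday (gaps cycle 1, 2, 4, 1, 2).
So the schedule is: every Tuesday, Wednesday and Friday.
The following Tuesday is 2000-02-22.
Next Wednesday: 2000-02-23.
The following Friday is 2000-02-25.
The following Tuesday is 2000-02-29.
Next Wednesday: 2000-03-01.
Next Friday: 2000-03-03.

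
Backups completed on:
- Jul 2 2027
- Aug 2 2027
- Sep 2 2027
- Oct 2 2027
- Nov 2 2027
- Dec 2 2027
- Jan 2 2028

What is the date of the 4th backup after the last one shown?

May 2 2028

Each date is the 2nd; the gaps (31, 31, 30, 31, 30, 31) track the month lengths.
The rule is the 2nd of each month.
February 2028: Feb 2 2028.
Next: March 2028 → Mar 2 2028.
April 2028: Apr 2 2028.
May 2028: May 2 2028.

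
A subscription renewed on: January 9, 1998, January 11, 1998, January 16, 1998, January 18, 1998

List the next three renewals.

January 23, 1998; January 25, 1998; January 30, 1998

Gaps: 2, 5, 2 days — not constant, but cyclic with period 2.
The events fall on every Friday and Sunday.
The following Friday is January 23, 1998.
The following Sunday is January 25, 1998.
Next Friday: January 30, 1998.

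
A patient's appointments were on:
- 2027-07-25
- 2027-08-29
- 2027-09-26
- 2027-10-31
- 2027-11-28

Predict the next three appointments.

Every date is a Sunday; gaps 35, 28, 35, 28 days.
Each is the last Sunday of its month (at least one falls on the 29th or later, ruling out '4th Sunday').
Last Sunday of December 2027: 2027-12-26.
Last Sunday of January 2028: 2028-01-30.
February 2028 ends with Sunday 2028-02-27.

2027-12-26, 2028-01-30, 2028-02-27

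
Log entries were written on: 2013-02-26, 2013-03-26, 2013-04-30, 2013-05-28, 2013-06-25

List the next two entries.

2013-07-30, 2013-08-27

These are Tuesdays with 28, 35, 28, 28-day gaps.
Each is the final Tuesday of its month — 2013-04-30 is past the 28th, so '4th Tuesday' doesn't fit.
Last Tuesday of July 2013: 2013-07-30.
August 2013 ends with Tuesday 2013-08-27.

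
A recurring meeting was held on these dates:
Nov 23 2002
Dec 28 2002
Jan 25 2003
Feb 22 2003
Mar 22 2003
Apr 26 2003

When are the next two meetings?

These are Saturdays at 28- or 35-day spacing (35, 28, 28, 28, 35).
The pattern: 4th Saturday of the month.
May 2003 — 4th Saturday is May 24 2003.
June 2003 — 4th Saturday is Jun 28 2003.

May 24 2003, Jun 28 2003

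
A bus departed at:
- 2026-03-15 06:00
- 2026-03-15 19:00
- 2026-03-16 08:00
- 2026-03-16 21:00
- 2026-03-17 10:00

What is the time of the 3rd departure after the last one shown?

Gaps: 13, 13, 13, 13 hours — each event is 13 hours after the previous one.
2026-03-17 10:00 + 13 h = 2026-03-17 23:00.
2026-03-17 23:00 + 13 h = 2026-03-18 12:00.
2026-03-18 12:00 + 13 h = 2026-03-19 01:00.

2026-03-19 01:00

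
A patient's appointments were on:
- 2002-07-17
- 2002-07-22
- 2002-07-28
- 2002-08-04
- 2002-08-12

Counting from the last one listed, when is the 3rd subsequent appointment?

Gaps: 5, 6, 7, 8 days — each gap is 1 larger than the previous one.
Next gap: 9 days. 2002-08-12 + 9 days = 2002-08-21.
Next gap: 10 days. 2002-08-21 + 10 days = 2002-08-31.
Next gap: 11 days. 2002-08-31 + 11 days = 2002-09-11.

2002-09-11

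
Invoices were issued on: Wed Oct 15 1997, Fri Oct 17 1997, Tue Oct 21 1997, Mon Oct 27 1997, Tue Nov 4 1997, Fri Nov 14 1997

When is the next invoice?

Gaps: 2, 4, 6, 8, 10 days — each gap is 2 larger than the previous one.
Next gap: 12 days. Fri Nov 14 1997 + 12 days = Wed Nov 26 1997.

Wed Nov 26 1997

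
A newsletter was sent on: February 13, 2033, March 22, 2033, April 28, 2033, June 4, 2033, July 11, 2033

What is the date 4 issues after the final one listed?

December 6, 2033

The spacing is 37, 37, 37, 37 days — always 37 days.
July 11, 2033 + 37 days = August 17, 2033.
August 17, 2033 + 37 days = September 23, 2033.
September 23, 2033 + 37 days = October 30, 2033.
October 30, 2033 + 37 days = December 6, 2033.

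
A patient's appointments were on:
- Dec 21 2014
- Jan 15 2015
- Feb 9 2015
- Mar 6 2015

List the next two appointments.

The spacing is 25, 25, 25 days — always 25 days.
Mar 6 2015 + 25 days = Mar 31 2015.
Mar 31 2015 + 25 days = Apr 25 2015.

Mar 31 2015, Apr 25 2015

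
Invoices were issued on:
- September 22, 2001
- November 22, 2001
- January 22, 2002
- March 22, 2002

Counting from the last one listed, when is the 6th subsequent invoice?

Gaps: 61, 61, 59 days — not constant. Every event is on the 22nd of the month.
Pattern: the 22nd of every 2 months.
May 2002: May 22, 2002.
Next: July 2002 → July 22, 2002.
Next: September 2002 → September 22, 2002.
Next: November 2002 → November 22, 2002.
Next: January 2003 → January 22, 2003.
March 2003: March 22, 2003.

March 22, 2003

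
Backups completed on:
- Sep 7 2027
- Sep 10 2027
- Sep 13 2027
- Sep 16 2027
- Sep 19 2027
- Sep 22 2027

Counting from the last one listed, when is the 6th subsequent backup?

Oct 10 2027

The spacing is 3, 3, 3, 3, 3 days — always 3 days.
Sep 22 2027 + 3 days = Sep 25 2027.
Sep 25 2027 + 3 days = Sep 28 2027.
Sep 28 2027 + 3 days = Oct 1 2027.
Oct 1 2027 + 3 days = Oct 4 2027.
Oct 4 2027 + 3 days = Oct 7 2027.
Oct 7 2027 + 3 days = Oct 10 2027.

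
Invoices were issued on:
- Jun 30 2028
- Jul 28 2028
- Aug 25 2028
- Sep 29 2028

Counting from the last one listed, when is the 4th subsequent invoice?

Jan 26 2029

These are Fridays with 28, 28, 35-day gaps.
Each is the final Friday of its month — Jun 30 2028 is past the 28th, so '4th Friday' doesn't fit.
October 2028 ends with Friday Oct 27 2028.
Last Friday of November 2028: Nov 24 2028.
Last Friday of December 2028: Dec 29 2028.
January 2029 ends with Friday Jan 26 2029.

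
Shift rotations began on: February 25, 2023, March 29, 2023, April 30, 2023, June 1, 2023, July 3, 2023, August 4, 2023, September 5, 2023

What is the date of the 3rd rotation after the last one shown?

The spacing is 32, 32, 32, 32, 32, 32 days — always 32 days.
September 5, 2023 + 32 days = October 7, 2023.
October 7, 2023 + 32 days = November 8, 2023.
November 8, 2023 + 32 days = December 10, 2023.

December 10, 2023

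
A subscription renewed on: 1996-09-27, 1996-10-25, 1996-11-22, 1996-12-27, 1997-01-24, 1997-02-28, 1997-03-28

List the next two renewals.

1997-04-25, 1997-05-23

Gaps: 28, 28, 35, 28, 35, 28 days — a mix of 28 and 35. Every date is a Friday.
Each is the 4th Friday of its month.
4th Friday of April 1997: 1997-04-25.
May 1997 — 4th Friday is 1997-05-23.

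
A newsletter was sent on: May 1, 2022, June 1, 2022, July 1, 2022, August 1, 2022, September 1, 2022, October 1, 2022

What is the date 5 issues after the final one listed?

March 1, 2023

Gaps: 31, 30, 31, 31, 30 days — not constant. Every event is on the 1st of the month.
Pattern: the 1st of each month.
Next: November 2022 → November 1, 2022.
Next: December 2022 → December 1, 2022.
Next: January 2023 → January 1, 2023.
Next: February 2023 → February 1, 2023.
March 2023: March 1, 2023.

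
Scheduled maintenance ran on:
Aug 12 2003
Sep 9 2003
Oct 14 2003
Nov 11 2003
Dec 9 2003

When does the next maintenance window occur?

Gaps: 28, 35, 28, 28 days — a mix of 28 and 35. Every date is a Tuesday.
Each is the 2nd Tuesday of its month.
2nd Tuesday of January 2004: Jan 13 2004.

Jan 13 2004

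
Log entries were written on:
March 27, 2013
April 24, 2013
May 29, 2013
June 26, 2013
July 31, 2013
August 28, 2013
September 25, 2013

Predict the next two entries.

October 30, 2013; November 27, 2013

These are Wednesdays with 28, 35, 28, 35, 28, 28-day gaps.
Each is the final Wednesday of its month — May 29, 2013 is past the 28th, so '4th Wednesday' doesn't fit.
October 2013 ends with Wednesday October 30, 2013.
Last Wednesday of November 2013: November 27, 2013.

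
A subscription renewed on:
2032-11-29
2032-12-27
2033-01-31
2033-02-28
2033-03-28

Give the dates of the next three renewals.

All Mondays; the gaps (28, 35, 28, 28) vary with month length.
This is the last Monday of each month.
April 2033 ends with Monday 2033-04-25.
Last Monday of May 2033: 2033-05-30.
Last Monday of June 2033: 2033-06-27.

2033-04-25, 2033-05-30, 2033-06-27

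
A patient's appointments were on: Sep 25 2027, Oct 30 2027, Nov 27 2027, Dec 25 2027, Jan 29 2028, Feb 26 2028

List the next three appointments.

Every date is a Saturday; gaps 35, 28, 28, 35, 28 days.
Each is the last Saturday of its month (at least one falls on the 29th or later, ruling out '4th Saturday').
March 2028 ends with Saturday Mar 25 2028.
April 2028 ends with Saturday Apr 29 2028.
Last Saturday of May 2028: May 27 2028.

Mar 25 2028, Apr 29 2028, May 27 2028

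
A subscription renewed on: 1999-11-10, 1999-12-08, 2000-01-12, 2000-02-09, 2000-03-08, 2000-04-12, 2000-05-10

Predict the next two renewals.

Gaps: 28, 35, 28, 28, 35, 28 days — a mix of 28 and 35. Every date is a Wednesday.
Each is the 2nd Wednesday of its month.
2nd Wednesday of June 2000: 2000-06-14.
2nd Wednesday of July 2000: 2000-07-12.

2000-06-14, 2000-07-12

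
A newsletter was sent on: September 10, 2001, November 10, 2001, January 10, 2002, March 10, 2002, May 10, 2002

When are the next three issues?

July 10, 2002; September 10, 2002; November 10, 2002

Gaps: 61, 61, 59, 61 days — not constant. Every event is on the 10th of the month.
Pattern: the 10th of every 2 months.
Next: July 2002 → July 10, 2002.
September 2002: September 10, 2002.
Next: November 2002 → November 10, 2002.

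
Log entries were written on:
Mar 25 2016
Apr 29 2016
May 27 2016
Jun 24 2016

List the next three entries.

Jul 29 2016, Aug 26 2016, Sep 30 2016

All Fridays; the gaps (35, 28, 28) vary with month length.
This is the last Friday of each month.
July 2016 ends with Friday Jul 29 2016.
Last Friday of August 2016: Aug 26 2016.
September 2016 ends with Friday Sep 30 2016.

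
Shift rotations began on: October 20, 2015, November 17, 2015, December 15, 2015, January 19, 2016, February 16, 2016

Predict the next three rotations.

These are Tuesdays at 28- or 35-day spacing (28, 28, 35, 28).
The pattern: 3rd Tuesday of the month.
3rd Tuesday of March 2016: March 15, 2016.
3rd Tuesday of April 2016: April 19, 2016.
3rd Tuesday of May 2016: May 17, 2016.

March 15, 2016; April 19, 2016; May 17, 2016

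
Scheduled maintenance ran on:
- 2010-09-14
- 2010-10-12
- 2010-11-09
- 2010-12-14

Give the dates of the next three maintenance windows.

These are Tuesdays at 28- or 35-day spacing (28, 28, 35).
The pattern: 2nd Tuesday of the month.
2nd Tuesday of January 2011: 2011-01-11.
2nd Tuesday of February 2011: 2011-02-08.
2nd Tuesday of March 2011: 2011-03-08.

2011-01-11, 2011-02-08, 2011-03-08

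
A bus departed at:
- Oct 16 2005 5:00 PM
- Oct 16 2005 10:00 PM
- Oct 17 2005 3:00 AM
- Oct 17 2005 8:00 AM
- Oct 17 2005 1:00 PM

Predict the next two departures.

The interval is a steady 5 hours (5, 5, 5, 5).
Oct 17 2005 1:00 PM + 5 h = Oct 17 2005 6:00 PM.
Oct 17 2005 6:00 PM + 5 h = Oct 17 2005 11:00 PM.

Oct 17 2005 6:00 PM, Oct 17 2005 11:00 PM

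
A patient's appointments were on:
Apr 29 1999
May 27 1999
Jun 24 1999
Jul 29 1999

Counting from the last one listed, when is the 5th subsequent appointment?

Dec 30 1999

All Thursdays; the gaps (28, 28, 35) vary with month length.
This is the last Thursday of each month.
Last Thursday of August 1999: Aug 26 1999.
September 1999 ends with Thursday Sep 30 1999.
Last Thursday of October 1999: Oct 28 1999.
Last Thursday of November 1999: Nov 25 1999.
Last Thursday of December 1999: Dec 30 1999.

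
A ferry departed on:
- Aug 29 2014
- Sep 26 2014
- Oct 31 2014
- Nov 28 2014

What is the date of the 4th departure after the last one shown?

Mar 27 2015

All Fridays; the gaps (28, 35, 28) vary with month length.
This is the last Friday of each month.
December 2014 ends with Friday Dec 26 2014.
January 2015 ends with Friday Jan 30 2015.
February 2015 ends with Friday Feb 27 2015.
March 2015 ends with Friday Mar 27 2015.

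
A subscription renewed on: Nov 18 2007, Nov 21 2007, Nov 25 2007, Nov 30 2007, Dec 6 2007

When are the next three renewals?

Gaps: 3, 4, 5, 6 days — each gap is 1 larger than the previous one.
Next gap: 7 days. Dec 6 2007 + 7 days = Dec 13 2007.
Next gap: 8 days. Dec 13 2007 + 8 days = Dec 21 2007.
Next gap: 9 days. Dec 21 2007 + 9 days = Dec 30 2007.

Dec 13 2007, Dec 21 2007, Dec 30 2007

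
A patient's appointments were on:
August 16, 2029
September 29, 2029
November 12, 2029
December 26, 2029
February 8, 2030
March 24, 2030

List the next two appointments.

The spacing is 44, 44, 44, 44, 44 days — always 44 days.
March 24, 2030 + 44 days = May 7, 2030.
May 7, 2030 + 44 days = June 20, 2030.

May 7, 2030; June 20, 2030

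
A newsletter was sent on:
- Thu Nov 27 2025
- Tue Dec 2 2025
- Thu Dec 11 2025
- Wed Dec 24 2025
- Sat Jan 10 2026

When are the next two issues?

Gaps: 5, 9, 13, 17 days — each gap is 4 larger than the previous one.
Next gap: 21 days. Sat Jan 10 2026 + 21 days = Sat Jan 31 2026.
Next gap: 25 days. Sat Jan 31 2026 + 25 days = Wed Feb 25 2026.

Sat Jan 31 2026, Wed Feb 25 2026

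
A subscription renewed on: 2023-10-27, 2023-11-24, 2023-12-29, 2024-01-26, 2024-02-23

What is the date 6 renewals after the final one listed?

Every date is a Friday; gaps 28, 35, 28, 28 days.
Each is the last Friday of its month (at least one falls on the 29th or later, ruling out '4th Friday').
March 2024 ends with Friday 2024-03-29.
Last Friday of April 2024: 2024-04-26.
May 2024 ends with Friday 2024-05-31.
Last Friday of June 2024: 2024-06-28.
July 2024 ends with Friday 2024-07-26.
Last Friday of August 2024: 2024-08-30.

2024-08-30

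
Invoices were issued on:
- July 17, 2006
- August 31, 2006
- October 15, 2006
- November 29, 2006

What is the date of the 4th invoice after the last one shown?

May 28, 2007

Gaps between consecutive events: 45, 45, 45 days — a constant 45-day interval.
November 29, 2006 + 45 days = January 13, 2007.
January 13, 2007 + 45 days = February 27, 2007.
February 27, 2007 + 45 days = April 13, 2007.
April 13, 2007 + 45 days = May 28, 2007.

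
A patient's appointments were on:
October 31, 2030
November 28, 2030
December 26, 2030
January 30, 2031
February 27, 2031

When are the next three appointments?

All Thursdays; the gaps (28, 28, 35, 28) vary with month length.
This is the last Thursday of each month.
March 2031 ends with Thursday March 27, 2031.
April 2031 ends with Thursday April 24, 2031.
Last Thursday of May 2031: May 29, 2031.

March 27, 2031; April 24, 2031; May 29, 2031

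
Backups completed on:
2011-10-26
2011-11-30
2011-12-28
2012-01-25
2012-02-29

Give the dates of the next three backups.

2012-03-28, 2012-04-25, 2012-05-30

All Wednesdays; the gaps (35, 28, 28, 35) vary with month length.
This is the last Wednesday of each month.
Last Wednesday of March 2012: 2012-03-28.
April 2012 ends with Wednesday 2012-04-25.
Last Wednesday of May 2012: 2012-05-30.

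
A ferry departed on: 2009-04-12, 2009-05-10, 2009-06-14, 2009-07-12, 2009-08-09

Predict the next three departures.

2009-09-13, 2009-10-11, 2009-11-08

All dates are Sundays, 28, 35, 28, 28 days apart.
Specifically, the 2nd Sunday of each month.
September 2009 — 2nd Sunday is 2009-09-13.
2nd Sunday of October 2009: 2009-10-11.
November 2009 — 2nd Sunday is 2009-11-08.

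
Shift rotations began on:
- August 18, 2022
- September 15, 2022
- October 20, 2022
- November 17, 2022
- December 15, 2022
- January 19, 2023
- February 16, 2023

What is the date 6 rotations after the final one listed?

These are Thursdays at 28- or 35-day spacing (28, 35, 28, 28, 35, 28).
The pattern: 3rd Thursday of the month.
March 2023 — 3rd Thursday is March 16, 2023.
April 2023 — 3rd Thursday is April 20, 2023.
3rd Thursday of May 2023: May 18, 2023.
June 2023 — 3rd Thursday is June 15, 2023.
3rd Thursday of July 2023: July 20, 2023.
August 2023 — 3rd Thursday is August 17, 2023.

August 17, 2023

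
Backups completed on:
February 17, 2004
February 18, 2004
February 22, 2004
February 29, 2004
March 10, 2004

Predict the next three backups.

March 23, 2004; April 8, 2004; April 27, 2004

Gaps: 1, 4, 7, 10 days — each gap is 3 larger than the previous one.
Next gap: 13 days. March 10, 2004 + 13 days = March 23, 2004.
Next gap: 16 days. March 23, 2004 + 16 days = April 8, 2004.
Next gap: 19 days. April 8, 2004 + 19 days = April 27, 2004.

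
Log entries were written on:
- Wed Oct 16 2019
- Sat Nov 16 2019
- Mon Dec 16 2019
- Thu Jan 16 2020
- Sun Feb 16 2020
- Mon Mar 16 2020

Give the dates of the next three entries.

Thu Apr 16 2020, Sat May 16 2020, Tue Jun 16 2020

The day-of-month is always 16 (31, 30, 31, 31, 29 days between events).
So this recurs on the 16th of each month.
April 2020: Thu Apr 16 2020.
Next: May 2020 → Sat May 16 2020.
June 2020: Tue Jun 16 2020.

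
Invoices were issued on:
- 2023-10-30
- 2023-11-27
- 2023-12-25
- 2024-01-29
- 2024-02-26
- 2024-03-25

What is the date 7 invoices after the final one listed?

2024-10-28

These are Mondays with 28, 28, 35, 28, 28-day gaps.
Each is the final Monday of its month — 2023-10-30 is past the 28th, so '4th Monday' doesn't fit.
April 2024 ends with Monday 2024-04-29.
May 2024 ends with Monday 2024-05-27.
Last Monday of June 2024: 2024-06-24.
Last Monday of July 2024: 2024-07-29.
Last Monday of August 2024: 2024-08-26.
Last Monday of September 2024: 2024-09-30.
Last Monday of October 2024: 2024-10-28.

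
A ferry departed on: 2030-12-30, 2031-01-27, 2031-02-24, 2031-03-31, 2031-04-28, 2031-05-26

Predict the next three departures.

Every date is a Monday; gaps 28, 28, 35, 28, 28 days.
Each is the last Monday of its month (at least one falls on the 29th or later, ruling out '4th Monday').
June 2031 ends with Monday 2031-06-30.
Last Monday of July 2031: 2031-07-28.
Last Monday of August 2031: 2031-08-25.

2031-06-30, 2031-07-28, 2031-08-25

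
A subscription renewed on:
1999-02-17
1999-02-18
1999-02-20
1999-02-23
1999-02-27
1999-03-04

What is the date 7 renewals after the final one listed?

Gaps: 1, 2, 3, 4, 5 days — each gap is 1 larger than the previous one.
Next gap: 6 days. 1999-03-04 + 6 days = 1999-03-10.
Next gap: 7 days. 1999-03-10 + 7 days = 1999-03-17.
Next gap: 8 days. 1999-03-17 + 8 days = 1999-03-25.
Next gap: 9 days. 1999-03-25 + 9 days = 1999-04-03.
Next gap: 10 days. 1999-04-03 + 10 days = 1999-04-13.
Next gap: 11 days. 1999-04-13 + 11 days = 1999-04-24.
Next gap: 12 days. 1999-04-24 + 12 days = 1999-05-06.

1999-05-06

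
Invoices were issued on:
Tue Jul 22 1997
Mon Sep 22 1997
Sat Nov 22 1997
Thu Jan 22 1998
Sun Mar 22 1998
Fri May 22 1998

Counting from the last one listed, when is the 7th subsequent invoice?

Thu Jul 22 1999

Gaps: 62, 61, 61, 59, 61 days — not constant. Every event is on the 22nd of the month.
Pattern: the 22nd of every 2 months.
Next: July 1998 → Wed Jul 22 1998.
Next: September 1998 → Tue Sep 22 1998.
Next: November 1998 → Sun Nov 22 1998.
January 1999: Fri Jan 22 1999.
March 1999: Mon Mar 22 1999.
May 1999: Sat May 22 1999.
Next: July 1999 → Thu Jul 22 1999.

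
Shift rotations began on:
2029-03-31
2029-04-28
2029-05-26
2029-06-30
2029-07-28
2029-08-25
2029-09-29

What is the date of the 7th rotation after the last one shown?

2030-04-27

All Saturdays; the gaps (28, 28, 35, 28, 28, 35) vary with month length.
This is the last Saturday of each month.
October 2029 ends with Saturday 2029-10-27.
November 2029 ends with Saturday 2029-11-24.
Last Saturday of December 2029: 2029-12-29.
Last Saturday of January 2030: 2030-01-26.
Last Saturday of February 2030: 2030-02-23.
March 2030 ends with Saturday 2030-03-30.
Last Saturday of April 2030: 2030-04-27.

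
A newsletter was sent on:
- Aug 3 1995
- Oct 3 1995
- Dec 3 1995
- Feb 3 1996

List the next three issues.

The day-of-month is always 3 (61, 61, 62 days between events).
So this recurs on the 3rd of every 2 months.
April 1996: Apr 3 1996.
Next: June 1996 → Jun 3 1996.
August 1996: Aug 3 1996.

Apr 3 1996, Jun 3 1996, Aug 3 1996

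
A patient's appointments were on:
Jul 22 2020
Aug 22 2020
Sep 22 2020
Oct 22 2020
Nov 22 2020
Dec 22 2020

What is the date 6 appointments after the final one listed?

Jun 22 2021

Gaps: 31, 31, 30, 31, 30 days — not constant. Every event is on the 22nd of the month.
Pattern: the 22nd of each month.
Next: January 2021 → Jan 22 2021.
Next: February 2021 → Feb 22 2021.
March 2021: Mar 22 2021.
April 2021: Apr 22 2021.
Next: May 2021 → May 22 2021.
Next: June 2021 → Jun 22 2021.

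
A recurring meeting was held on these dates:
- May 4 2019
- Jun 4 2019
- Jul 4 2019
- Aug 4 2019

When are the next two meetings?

Sep 4 2019, Oct 4 2019

Each date is the 4th; the gaps (31, 30, 31) track the month lengths.
The rule is the 4th of each month.
September 2019: Sep 4 2019.
Next: October 2019 → Oct 4 2019.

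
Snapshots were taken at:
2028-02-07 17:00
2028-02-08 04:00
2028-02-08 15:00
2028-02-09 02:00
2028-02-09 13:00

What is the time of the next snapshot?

2028-02-10 00:00

The interval is a steady 11 hours (11, 11, 11, 11).
2028-02-09 13:00 + 11 h = 2028-02-10 00:00.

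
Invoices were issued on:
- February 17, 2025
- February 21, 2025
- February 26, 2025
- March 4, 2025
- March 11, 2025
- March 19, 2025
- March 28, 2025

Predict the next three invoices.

Intervals are 4, 5, 6, 7, 8, 9 days — an arithmetic progression with common difference 1.
Next gap: 10 days. March 28, 2025 + 10 days = April 7, 2025.
Next gap: 11 days. April 7, 2025 + 11 days = April 18, 2025.
Next gap: 12 days. April 18, 2025 + 12 days = April 30, 2025.

April 7, 2025; April 18, 2025; April 30, 2025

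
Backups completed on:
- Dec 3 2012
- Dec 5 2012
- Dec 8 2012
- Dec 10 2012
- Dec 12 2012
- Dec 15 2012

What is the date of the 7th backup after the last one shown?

The gap pattern 2, 3, 2, 2, 3 repeats every 3 events.
These are the Mondays, Wednesdays and Saturdays of each week.
Next Monday: Dec 17 2012.
Next Wednesday: Dec 19 2012.
Next Saturday: Dec 22 2012.
The following Monday is Dec 24 2012.
The following Wednesday is Dec 26 2012.
Next Saturday: Dec 29 2012.
Next Monday: Dec 31 2012.

Dec 31 2012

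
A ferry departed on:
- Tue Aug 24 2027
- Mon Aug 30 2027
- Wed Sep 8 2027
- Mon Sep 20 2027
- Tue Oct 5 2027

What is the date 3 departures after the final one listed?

Tue Dec 7 2027

The spacing grows by 3 each time: 6, 9, 12, 15 days.
Next gap: 18 days. Tue Oct 5 2027 + 18 days = Sat Oct 23 2027.
Next gap: 21 days. Sat Oct 23 2027 + 21 days = Sat Nov 13 2027.
Next gap: 24 days. Sat Nov 13 2027 + 24 days = Tue Dec 7 2027.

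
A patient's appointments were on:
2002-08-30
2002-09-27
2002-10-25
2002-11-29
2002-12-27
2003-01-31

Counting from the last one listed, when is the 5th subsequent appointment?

2003-06-27

All Fridays; the gaps (28, 28, 35, 28, 35) vary with month length.
This is the last Friday of each month.
February 2003 ends with Friday 2003-02-28.
Last Friday of March 2003: 2003-03-28.
Last Friday of April 2003: 2003-04-25.
Last Friday of May 2003: 2003-05-30.
Last Friday of June 2003: 2003-06-27.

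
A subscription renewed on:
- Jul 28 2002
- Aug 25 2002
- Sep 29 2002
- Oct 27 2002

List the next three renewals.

Every date is a Sunday; gaps 28, 35, 28 days.
Each is the last Sunday of its month (at least one falls on the 29th or later, ruling out '4th Sunday').
Last Sunday of November 2002: Nov 24 2002.
Last Sunday of December 2002: Dec 29 2002.
January 2003 ends with Sunday Jan 26 2003.

Nov 24 2002, Dec 29 2002, Jan 26 2003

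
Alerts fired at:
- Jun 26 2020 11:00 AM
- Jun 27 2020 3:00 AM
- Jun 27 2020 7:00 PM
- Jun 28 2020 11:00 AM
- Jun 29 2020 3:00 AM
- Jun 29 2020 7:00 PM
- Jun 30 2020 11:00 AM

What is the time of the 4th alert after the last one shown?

Jul 3 2020 3:00 AM

Gaps: 16, 16, 16, 16, 16, 16 hours — each event is 16 hours after the previous one.
Jun 30 2020 11:00 AM + 16 h = Jul 1 2020 3:00 AM.
Jul 1 2020 3:00 AM + 16 h = Jul 1 2020 7:00 PM.
Jul 1 2020 7:00 PM + 16 h = Jul 2 2020 11:00 AM.
Jul 2 2020 11:00 AM + 16 h = Jul 3 2020 3:00 AM.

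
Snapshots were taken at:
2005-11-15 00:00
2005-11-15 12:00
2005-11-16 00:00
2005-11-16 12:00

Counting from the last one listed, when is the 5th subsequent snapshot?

Gaps: 12, 12, 12 hours — each event is 12 hours after the previous one.
2005-11-16 12:00 + 12 h = 2005-11-17 00:00.
2005-11-17 00:00 + 12 h = 2005-11-17 12:00.
2005-11-17 12:00 + 12 h = 2005-11-18 00:00.
2005-11-18 00:00 + 12 h = 2005-11-18 12:00.
2005-11-18 12:00 + 12 h = 2005-11-19 00:00.

2005-11-19 00:00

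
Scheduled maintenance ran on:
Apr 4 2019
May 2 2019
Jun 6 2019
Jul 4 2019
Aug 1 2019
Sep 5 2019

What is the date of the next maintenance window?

These are Thursdays at 28- or 35-day spacing (28, 35, 28, 28, 35).
The pattern: 1st Thursday of the month.
October 2019 — 1st Thursday is Oct 3 2019.

Oct 3 2019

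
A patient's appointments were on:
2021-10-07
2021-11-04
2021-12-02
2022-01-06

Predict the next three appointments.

2022-02-03, 2022-03-03, 2022-04-07

Gaps: 28, 28, 35 days — a mix of 28 and 35. Every date is a Thursday.
Each is the 1st Thursday of its month.
February 2022 — 1st Thursday is 2022-02-03.
1st Thursday of March 2022: 2022-03-03.
April 2022 — 1st Thursday is 2022-04-07.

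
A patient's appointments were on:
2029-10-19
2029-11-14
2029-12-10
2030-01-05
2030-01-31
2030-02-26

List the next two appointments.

2030-03-24, 2030-04-19

Gaps between consecutive events: 26, 26, 26, 26, 26 days — a constant 26-day interval.
2030-02-26 + 26 days = 2030-03-24.
2030-03-24 + 26 days = 2030-04-19.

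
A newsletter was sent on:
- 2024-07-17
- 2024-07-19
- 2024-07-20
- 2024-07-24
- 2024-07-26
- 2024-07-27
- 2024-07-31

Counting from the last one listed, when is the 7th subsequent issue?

The gap pattern 2, 1, 4, 2, 1, 4 repeats every 3 events.
These are the Wednesdays, Fridays and Saturdays of each week.
The following Friday is 2024-08-02.
Next Saturday: 2024-08-03.
Next Wednesday: 2024-08-07.
The following Friday is 2024-08-09.
The following Saturday is 2024-08-10.
The following Wednesday is 2024-08-14.
The following Friday is 2024-08-16.

2024-08-16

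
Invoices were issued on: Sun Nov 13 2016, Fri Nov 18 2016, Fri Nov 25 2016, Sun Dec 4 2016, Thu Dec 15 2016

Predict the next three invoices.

Intervals are 5, 7, 9, 11 days — an arithmetic progression with common difference 2.
Next gap: 13 days. Thu Dec 15 2016 + 13 days = Wed Dec 28 2016.
Next gap: 15 days. Wed Dec 28 2016 + 15 days = Thu Jan 12 2017.
Next gap: 17 days. Thu Jan 12 2017 + 17 days = Sun Jan 29 2017.

Wed Dec 28 2016, Thu Jan 12 2017, Sun Jan 29 2017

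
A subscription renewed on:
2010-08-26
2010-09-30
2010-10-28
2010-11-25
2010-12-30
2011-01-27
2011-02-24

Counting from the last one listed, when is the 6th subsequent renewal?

All Thursdays; the gaps (35, 28, 28, 35, 28, 28) vary with month length.
This is the last Thursday of each month.
March 2011 ends with Thursday 2011-03-31.
Last Thursday of April 2011: 2011-04-28.
May 2011 ends with Thursday 2011-05-26.
June 2011 ends with Thursday 2011-06-30.
Last Thursday of July 2011: 2011-07-28.
August 2011 ends with Thursday 2011-08-25.

2011-08-25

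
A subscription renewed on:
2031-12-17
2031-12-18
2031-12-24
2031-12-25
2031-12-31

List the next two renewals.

The gap pattern 1, 6, 1, 6 repeats every 2 events.
These are the Wednesdays and Thursdays of each week.
The following Thursday is 2032-01-01.
The following Wednesday is 2032-01-07.

2032-01-01, 2032-01-07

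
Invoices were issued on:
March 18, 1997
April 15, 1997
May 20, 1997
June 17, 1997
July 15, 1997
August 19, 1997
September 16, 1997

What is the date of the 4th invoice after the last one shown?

All dates are Tuesdays, 28, 35, 28, 28, 35, 28 days apart.
Specifically, the 3rd Tuesday of each month.
3rd Tuesday of October 1997: October 21, 1997.
3rd Tuesday of November 1997: November 18, 1997.
3rd Tuesday of December 1997: December 16, 1997.
3rd Tuesday of January 1998: January 20, 1998.

January 20, 1998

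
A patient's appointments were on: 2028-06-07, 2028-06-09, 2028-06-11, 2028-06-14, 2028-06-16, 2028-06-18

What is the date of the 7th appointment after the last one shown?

Every event lands on a Wednesday or Friday or Sunday (gaps cycle 2, 2, 3, 2, 2).
So the schedule is: every Wednesday, Friday and Sunday.
The following Wednesday is 2028-06-21.
Next Friday: 2028-06-23.
Next Sunday: 2028-06-25.
The following Wednesday is 2028-06-28.
The following Friday is 2028-06-30.
Next Sunday: 2028-07-02.
The following Wednesday is 2028-07-05.

2028-07-05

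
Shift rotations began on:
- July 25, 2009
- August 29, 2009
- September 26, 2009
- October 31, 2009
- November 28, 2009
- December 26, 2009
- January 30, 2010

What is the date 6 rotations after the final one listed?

Every date is a Saturday; gaps 35, 28, 35, 28, 28, 35 days.
Each is the last Saturday of its month (at least one falls on the 29th or later, ruling out '4th Saturday').
February 2010 ends with Saturday February 27, 2010.
March 2010 ends with Saturday March 27, 2010.
April 2010 ends with Saturday April 24, 2010.
May 2010 ends with Saturday May 29, 2010.
June 2010 ends with Saturday June 26, 2010.
Last Saturday of July 2010: July 31, 2010.

July 31, 2010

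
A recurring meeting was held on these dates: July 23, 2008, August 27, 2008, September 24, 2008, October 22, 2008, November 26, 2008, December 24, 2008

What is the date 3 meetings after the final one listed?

March 25, 2009

These are Wednesdays at 28- or 35-day spacing (35, 28, 28, 35, 28).
The pattern: 4th Wednesday of the month.
4th Wednesday of January 2009: January 28, 2009.
February 2009 — 4th Wednesday is February 25, 2009.
March 2009 — 4th Wednesday is March 25, 2009.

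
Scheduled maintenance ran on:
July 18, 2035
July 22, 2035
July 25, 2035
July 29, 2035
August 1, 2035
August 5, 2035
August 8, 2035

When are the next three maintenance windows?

Gaps: 4, 3, 4, 3, 4, 3 days — not constant, but cyclic with period 2.
The events fall on every Wednesday and Sunday.
The following Sunday is August 12, 2035.
The following Wednesday is August 15, 2035.
Next Sunday: August 19, 2035.

August 12, 2035; August 15, 2035; August 19, 2035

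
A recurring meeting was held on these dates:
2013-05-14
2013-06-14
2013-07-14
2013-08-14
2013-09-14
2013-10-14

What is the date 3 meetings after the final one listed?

2014-01-14

Gaps: 31, 30, 31, 31, 30 days — not constant. Every event is on the 14th of the month.
Pattern: the 14th of each month.
Next: November 2013 → 2013-11-14.
Next: December 2013 → 2013-12-14.
January 2014: 2014-01-14.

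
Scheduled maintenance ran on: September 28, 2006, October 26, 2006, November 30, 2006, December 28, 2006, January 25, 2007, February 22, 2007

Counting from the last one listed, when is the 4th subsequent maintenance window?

Every date is a Thursday; gaps 28, 35, 28, 28, 28 days.
Each is the last Thursday of its month (at least one falls on the 29th or later, ruling out '4th Thursday').
Last Thursday of March 2007: March 29, 2007.
April 2007 ends with Thursday April 26, 2007.
Last Thursday of May 2007: May 31, 2007.
June 2007 ends with Thursday June 28, 2007.

June 28, 2007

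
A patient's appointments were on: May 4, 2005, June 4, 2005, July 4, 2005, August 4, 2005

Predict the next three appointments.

September 4, 2005; October 4, 2005; November 4, 2005

The day-of-month is always 4 (31, 30, 31 days between events).
So this recurs on the 4th of each month.
September 2005: September 4, 2005.
Next: October 2005 → October 4, 2005.
Next: November 2005 → November 4, 2005.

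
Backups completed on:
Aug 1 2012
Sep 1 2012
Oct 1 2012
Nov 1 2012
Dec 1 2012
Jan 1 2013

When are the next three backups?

Feb 1 2013, Mar 1 2013, Apr 1 2013

Gaps: 31, 30, 31, 30, 31 days — not constant. Every event is on the 1st of the month.
Pattern: the 1st of each month.
Next: February 2013 → Feb 1 2013.
Next: March 2013 → Mar 1 2013.
April 2013: Apr 1 2013.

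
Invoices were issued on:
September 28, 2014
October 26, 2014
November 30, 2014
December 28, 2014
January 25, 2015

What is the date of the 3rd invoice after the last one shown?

All Sundays; the gaps (28, 35, 28, 28) vary with month length.
This is the last Sunday of each month.
Last Sunday of February 2015: February 22, 2015.
March 2015 ends with Sunday March 29, 2015.
April 2015 ends with Sunday April 26, 2015.

April 26, 2015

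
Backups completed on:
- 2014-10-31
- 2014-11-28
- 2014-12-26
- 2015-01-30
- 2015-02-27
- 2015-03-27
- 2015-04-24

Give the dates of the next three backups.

Every date is a Friday; gaps 28, 28, 35, 28, 28, 28 days.
Each is the last Friday of its month (at least one falls on the 29th or later, ruling out '4th Friday').
May 2015 ends with Friday 2015-05-29.
Last Friday of June 2015: 2015-06-26.
Last Friday of July 2015: 2015-07-31.

2015-05-29, 2015-06-26, 2015-07-31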